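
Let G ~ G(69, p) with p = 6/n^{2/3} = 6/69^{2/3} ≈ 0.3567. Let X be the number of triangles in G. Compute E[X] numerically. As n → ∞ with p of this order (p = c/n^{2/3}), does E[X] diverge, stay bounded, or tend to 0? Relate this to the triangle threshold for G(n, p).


Number of potential triangles: C(69, 3) = 52394.
Each occurs with probability p³ ≈ (0.3567)³ ≈ 4.536862e-02.
By linearity: E[X] = C(69, 3)·p³ ≈ 52394 · 4.536862e-02 ≈ 2377.0435.
Since α = 2/3 < 1, p = c/n^{2/3} ≫ 1/n is above the triangle threshold p ~ 1/n. Asymptotically E[X] ~ (c³/6)·n^{3(1−α)} = (6³/6)·n^{1} → ∞; triangles are abundant w.h.p.

E[X] ≈ 2377.0435; in regime p = Θ(1/n^{2/3}) E[X] diverges (above the triangle threshold p ~ 1/n).


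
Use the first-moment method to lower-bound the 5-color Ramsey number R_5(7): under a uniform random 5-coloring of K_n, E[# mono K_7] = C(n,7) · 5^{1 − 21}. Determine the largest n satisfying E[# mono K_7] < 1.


We need C(n, 7) · 5^{1 − 21} < 1, i.e. C(n, 7) < 5^{21 − 1} = 95367431640625.
Check values of n near the boundary:
  n = 335: C(335, 7) = 88202498238195; 88202498238195 < 95367431640625? YES
  n = 336: C(336, 7) = 90079147136880; 90079147136880 < 95367431640625? YES
  n = 337: C(337, 7) = 91989916924632; 91989916924632 < 95367431640625? YES
  n = 338: C(338, 7) = 93935323022736; 93935323022736 < 95367431640625? YES
  n = 339: C(339, 7) = 95915887062372; 95915887062372 < 95367431640625? NO
  n = 340: C(340, 7) = 97932136940560; 97932136940560 < 95367431640625? NO
The largest n with C(n, 7) < 95367431640625 is n = 338 (where E[X] = 93935323022736/95367431640625 ≈ 0.9849833). Hence R_5(7) > 338, i.e. R_5(7) ≥ 339.

Largest n = 338; hence R_5(7) > 338.


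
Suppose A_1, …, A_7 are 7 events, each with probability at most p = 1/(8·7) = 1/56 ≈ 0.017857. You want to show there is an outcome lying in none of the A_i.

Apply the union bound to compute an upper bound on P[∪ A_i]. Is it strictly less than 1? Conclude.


Union bound: P[∪_{i=1}^{7} A_i] ≤ Σ_i P[A_i] ≤ 7·p = 7·(1/56) = 1/8.
Numerically: 1/8 ≈ 0.125000.
Is 1/8 < 1? YES.
Since P[∪ A_i] ≤ 1/8 < 1, the complement has P[∩ A_i^c] ≥ 1 − 1/8 = 7/8 > 0, so some outcome avoids every A_i.

7·p = 1/8 ≈ 0.125000; existence CERTIFIED by the union bound.


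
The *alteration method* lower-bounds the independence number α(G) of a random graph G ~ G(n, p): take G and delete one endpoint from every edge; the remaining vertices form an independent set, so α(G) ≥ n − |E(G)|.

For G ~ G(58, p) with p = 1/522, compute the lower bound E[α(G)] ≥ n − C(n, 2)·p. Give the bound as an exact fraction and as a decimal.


E[|E(G)|] = C(58, 2)·p = 1653 · (1/522) = 19/6.
E[α(G)] ≥ n − E[|E(G)|] = 58 − 19/6 = 329/6.
Numerically: ≈ 54.8333.
(This is only a lower bound; the true E[α(G)] may be larger.)

E[α(G)] ≥ 329/6 ≈ 54.8333.


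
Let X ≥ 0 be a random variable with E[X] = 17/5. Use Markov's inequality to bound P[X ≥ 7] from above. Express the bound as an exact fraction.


μ = E[X] = 17/5, a = 7.
Markov: P[X ≥ 7] ≤ μ/a = (17/5)/7 = 17/35.
Numerically: ≈ 0.4857.
(Since a = 7 > μ = 3.4000, the bound 17/35 is < 1 and informative.)

P[X ≥ 7] ≤ 17/35 ≈ 0.4857.


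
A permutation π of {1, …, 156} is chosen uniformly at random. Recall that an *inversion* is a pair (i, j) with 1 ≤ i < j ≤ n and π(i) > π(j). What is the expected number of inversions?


Write X = Σ X_I over the C(156, 2) = 12090 pairs i < j, with X_I the indicator of one inversion.
There are 12090 indicators.
For each fixed pair i < j, the values π(i) and π(j) are two distinct elements of {1, …, 156} in uniformly random order; by symmetry P[π(i) > π(j)] = 1/2.
By linearity: E[X] = 12090 · (1/2) = C(156, 2) · (1/2) = 12090/2 = 6045 ≈ 6045.000.

E[X] = 6045 = 6045.000.


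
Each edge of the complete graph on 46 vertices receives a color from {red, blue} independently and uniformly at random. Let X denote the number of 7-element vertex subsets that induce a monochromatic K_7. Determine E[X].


Let X = Σ_S X_S over the C(46, 7) = 53524680 subsets S of size 7, where X_S = 1 if the K_7 on S is monochromatic.
For a fixed S, the K_7 on S has C(7, 2) = 21 edges. P[all 21 edges red] = (1/2)^21, and likewise for blue, so P[monochromatic] = 2·(1/2)^21 = 2^{1 − 21} = 1/1048576.
Summing: E[X] = C(46, 7) · 2^{1 − 21} = 53524680 · 1/1048576 = 6690585/131072.
Numerically: E[X] ≈ 51.0451.

E[X] = C(46,7)·2^(1−C(7,2)) = 6690585/131072 ≈ 51.0451.


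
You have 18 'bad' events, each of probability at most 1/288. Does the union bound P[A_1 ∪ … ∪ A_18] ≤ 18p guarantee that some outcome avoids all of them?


Union bound: P[∪_{i=1}^{18} A_i] ≤ Σ_i P[A_i] ≤ 18·p = 18·(1/288) = 1/16.
Numerically: 1/16 ≈ 0.062500.
Is 1/16 < 1? YES.
Since P[∪ A_i] ≤ 1/16 < 1, the complement has P[∩ A_i^c] ≥ 1 − 1/16 = 15/16 > 0, so some outcome avoids every A_i.

18·p = 1/16 ≈ 0.062500; existence CERTIFIED by the union bound.


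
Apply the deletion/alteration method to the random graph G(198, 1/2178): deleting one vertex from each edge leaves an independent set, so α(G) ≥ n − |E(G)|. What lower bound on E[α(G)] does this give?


E[|E(G)|] = C(198, 2)·p = 19503 · (1/2178) = 197/22.
E[α(G)] ≥ n − E[|E(G)|] = 198 − 197/22 = 4159/22.
Numerically: ≈ 189.045455.
(This is only a lower bound; the true E[α(G)] may be larger.)

E[α(G)] ≥ 4159/22 ≈ 189.045455.


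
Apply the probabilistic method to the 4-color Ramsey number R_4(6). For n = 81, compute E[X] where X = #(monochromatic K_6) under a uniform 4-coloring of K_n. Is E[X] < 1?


E[X] = C(81, 6) · 4^{1 − 15} = 324540216 · 4^{−14} = 324540216/268435456.
As a reduced fraction: E[X] = 40567527/33554432 ≈ 1.209007.
Is E[X] < 1? NO.
Since E[X] ≥ 1, the first-moment bound is inconclusive at n = 81; it does NOT by itself certify R_4(6) > 81.

E[X] = 40567527/33554432 ≈ 1.209007; E[X] ≥ 1; first-moment method inconclusive here.


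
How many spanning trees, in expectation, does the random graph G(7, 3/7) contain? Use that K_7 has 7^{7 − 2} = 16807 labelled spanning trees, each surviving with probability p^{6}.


K_7 has 7^{7 − 2} = 16807 labelled spanning trees.
For each such spanning tree H, let X_H = 1 if all 6 edges of H are present in G. Then P[X_H = 1] = p^{6} = (3/7)^{6} = 729/117649.
By linearity of expectation: E[X] = Σ_H E[X_H] = 16807 · p^{6} = 16807 · 729/117649 = 729/7.
Numerically: E[X] ≈ 104.143.

E[X] = 16807 · (3/7)^{6} = 729/7 ≈ 104.143.


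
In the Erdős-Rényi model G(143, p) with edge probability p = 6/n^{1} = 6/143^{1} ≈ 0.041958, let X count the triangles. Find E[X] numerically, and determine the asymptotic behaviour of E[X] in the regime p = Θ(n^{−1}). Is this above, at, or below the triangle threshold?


Number of potential triangles: C(143, 3) = 477191.
Each occurs with probability p³ ≈ (0.041958)³ ≈ 7.38661798e-05.
By linearity: E[X] = C(143, 3)·p³ ≈ 477191 · 7.38661798e-05 ≈ 35.248276.
Here α = 1, so p = 6/n is exactly at the triangle threshold p ~ 1/n. Asymptotically E[X] → c³/6 = 6³/6 = 36 ≈ 36.000000, a bounded constant. In this regime the triangle count is asymptotically Poisson(c³/6).

E[X] ≈ 35.248276; in regime p = Θ(1/n^{1}) E[X] stays bounded (at the triangle threshold p ~ 1/n).


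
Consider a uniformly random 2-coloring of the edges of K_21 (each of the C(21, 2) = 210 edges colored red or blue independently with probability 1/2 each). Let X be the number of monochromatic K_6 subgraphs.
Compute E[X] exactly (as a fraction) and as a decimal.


Let X = Σ_S X_S over the C(21, 6) = 54264 subsets S of size 6, where X_S = 1 if the K_6 on S is monochromatic.
For a fixed S, the K_6 on S has C(6, 2) = 15 edges. P[all 15 edges red] = (1/2)^15, and likewise for blue, so P[monochromatic] = 2·(1/2)^15 = 2^{1 − 15} = 1/16384.
Summing: E[X] = C(21, 6) · 2^{1 − 15} = 54264 · 1/16384 = 6783/2048.
Numerically: E[X] ≈ 3.3120.

E[X] = C(21,6)·2^(1−C(6,2)) = 6783/2048 ≈ 3.3120.


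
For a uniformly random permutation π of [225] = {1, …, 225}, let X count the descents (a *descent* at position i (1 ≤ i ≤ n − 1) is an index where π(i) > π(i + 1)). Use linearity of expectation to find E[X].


Write X = Σ X_I over i = 1, …, 224, with X_I the indicator of one descent.
There are 224 indicators.
For each fixed i, the pair (π(i), π(i+1)) is a uniformly random ordered pair of distinct values from {1, …, 225}; by symmetry P[π(i) > π(i+1)] = 1/2.
By linearity: E[X] = 224 · (1/2) = (225 − 1) · (1/2) = 112 ≈ 112.000000.

E[X] = 112 = 112.000000.


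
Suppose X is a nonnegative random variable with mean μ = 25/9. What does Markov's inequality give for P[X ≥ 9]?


μ = E[X] = 25/9, a = 9.
Markov: P[X ≥ 9] ≤ μ/a = (25/9)/9 = 25/81.
Numerically: ≈ 0.3086.
(Since a = 9 > μ = 2.7778, the bound 25/81 is < 1 and informative.)

P[X ≥ 9] ≤ 25/81 ≈ 0.3086.


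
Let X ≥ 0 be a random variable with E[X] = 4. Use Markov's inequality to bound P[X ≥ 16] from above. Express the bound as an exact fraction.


μ = E[X] = 4, a = 16.
Markov: P[X ≥ 16] ≤ μ/a = (4)/16 = 1/4.
Numerically: ≈ 0.25000.
(Since a = 16 > μ = 4.00000, the bound 1/4 is < 1 and informative.)

P[X ≥ 16] ≤ 1/4 ≈ 0.25000.


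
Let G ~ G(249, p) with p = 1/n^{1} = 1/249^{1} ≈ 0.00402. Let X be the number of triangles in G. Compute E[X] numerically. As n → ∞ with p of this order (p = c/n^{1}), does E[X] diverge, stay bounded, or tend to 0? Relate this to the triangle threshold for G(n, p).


Number of potential triangles: C(249, 3) = 2542124.
Each occurs with probability p³ ≈ (0.00402)³ ≈ 6.47742e-08.
By linearity: E[X] = C(249, 3)·p³ ≈ 2542124 · 6.47742e-08 ≈ 0.165.
Here α = 1, so p = 1/n is exactly at the triangle threshold p ~ 1/n. Asymptotically E[X] → c³/6 = 1³/6 = 1/6 ≈ 0.167, a bounded constant. In this regime the triangle count is asymptotically Poisson(c³/6).

E[X] ≈ 0.165; in regime p = Θ(1/n^{1}) E[X] stays bounded (at the triangle threshold p ~ 1/n).


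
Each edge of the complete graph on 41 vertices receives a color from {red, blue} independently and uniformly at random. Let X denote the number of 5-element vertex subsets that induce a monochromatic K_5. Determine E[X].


Let X = Σ_S X_S over the C(41, 5) = 749398 subsets S of size 5, where X_S = 1 if the K_5 on S is monochromatic.
For a fixed S, the K_5 on S has C(5, 2) = 10 edges. P[all 10 edges red] = (1/2)^10, and likewise for blue, so P[monochromatic] = 2·(1/2)^10 = 2^{1 − 10} = 1/512.
Summing: E[X] = C(41, 5) · 2^{1 − 10} = 749398 · 1/512 = 374699/256.
Numerically: E[X] ≈ 1463.6680.

E[X] = C(41,5)·2^(1−C(5,2)) = 374699/256 ≈ 1463.6680.


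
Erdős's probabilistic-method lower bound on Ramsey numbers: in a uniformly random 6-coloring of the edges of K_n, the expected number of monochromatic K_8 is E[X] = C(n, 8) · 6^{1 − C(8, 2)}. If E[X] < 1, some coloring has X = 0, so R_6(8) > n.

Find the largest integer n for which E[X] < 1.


We need C(n, 8) · 6^{1 − 28} < 1, i.e. C(n, 8) < 6^{28 − 1} = 1023490369077469249536.
Check values of n near the boundary:
  n = 1590: C(1590, 8) = 995397314198933813310; 995397314198933813310 < 1023490369077469249536? YES
  n = 1591: C(1591, 8) = 1000427749141189953870; 1000427749141189953870 < 1023490369077469249536? YES
  n = 1592: C(1592, 8) = 1005480414540892933435; 1005480414540892933435 < 1023490369077469249536? YES
  n = 1593: C(1593, 8) = 1010555394551193970323; 1010555394551193970323 < 1023490369077469249536? YES
  n = 1594: C(1594, 8) = 1015652773590544255167; 1015652773590544255167 < 1023490369077469249536? YES
  n = 1595: C(1595, 8) = 1020772636343363633895; 1020772636343363633895 < 1023490369077469249536? YES
  n = 1596: C(1596, 8) = 1025915067760710553965; 1025915067760710553965 < 1023490369077469249536? NO
  n = 1597: C(1597, 8) = 1031080153060953275445; 1031080153060953275445 < 1023490369077469249536? NO
The largest n with C(n, 8) < 1023490369077469249536 is n = 1595 (where E[X] = 113419181815929292655/113721152119718805504 ≈ 0.99734). Hence R_6(8) > 1595, i.e. R_6(8) ≥ 1596.

Largest n = 1595; hence R_6(8) > 1595.


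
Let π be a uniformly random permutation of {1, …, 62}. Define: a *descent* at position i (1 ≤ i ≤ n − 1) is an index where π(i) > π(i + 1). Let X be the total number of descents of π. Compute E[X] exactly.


Write X = Σ X_I over i = 1, …, 61, with X_I the indicator of one descent.
There are 61 indicators.
For each fixed i, the pair (π(i), π(i+1)) is a uniformly random ordered pair of distinct values from {1, …, 62}; by symmetry P[π(i) > π(i+1)] = 1/2.
By linearity: E[X] = 61 · (1/2) = (62 − 1) · (1/2) = 61/2 ≈ 30.500000.

E[X] = 61/2 = 30.500000.


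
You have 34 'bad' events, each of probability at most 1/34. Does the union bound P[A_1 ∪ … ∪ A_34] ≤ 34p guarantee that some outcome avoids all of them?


Union bound: P[∪_{i=1}^{34} A_i] ≤ Σ_i P[A_i] ≤ 34·p = 34·(1/34) = 1.
Numerically: 1 ≈ 1.000.
Is 1 < 1? NO.
Since the bound 1 is ≥ 1, the union bound is uninformative here; it does NOT by itself certify existence.

34·p = 1 ≈ 1.000; existence NOT certified by the union bound.


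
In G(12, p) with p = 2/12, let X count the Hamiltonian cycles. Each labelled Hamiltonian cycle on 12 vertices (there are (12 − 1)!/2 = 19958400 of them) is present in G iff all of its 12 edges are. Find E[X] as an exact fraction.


K_12 has (12 − 1)!/2 = 19958400 labelled Hamiltonian cycles.
For each such Hamiltonian cycle H, let X_H = 1 if all 12 edges of H are present in G. Then P[X_H = 1] = p^{12} = (1/6)^{12} = 1/2176782336.
By linearity of expectation: E[X] = Σ_H E[X_H] = 19958400 · p^{12} = 19958400 · 1/2176782336 = 1925/209952.
Numerically: E[X] ≈ 0.0091688.

E[X] = 19958400 · (1/6)^{12} = 1925/209952 ≈ 0.0091688.


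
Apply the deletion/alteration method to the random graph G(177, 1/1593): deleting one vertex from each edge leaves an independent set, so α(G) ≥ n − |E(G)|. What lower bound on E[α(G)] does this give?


E[|E(G)|] = C(177, 2)·p = 15576 · (1/1593) = 88/9.
E[α(G)] ≥ n − E[|E(G)|] = 177 − 88/9 = 1505/9.
Numerically: ≈ 167.222.
(This is only a lower bound; the true E[α(G)] may be larger.)

E[α(G)] ≥ 1505/9 ≈ 167.222.


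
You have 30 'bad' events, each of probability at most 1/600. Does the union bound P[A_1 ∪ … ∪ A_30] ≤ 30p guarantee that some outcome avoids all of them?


Union bound: P[∪_{i=1}^{30} A_i] ≤ Σ_i P[A_i] ≤ 30·p = 30·(1/600) = 1/20.
Numerically: 1/20 ≈ 0.05000.
Is 1/20 < 1? YES.
Since P[∪ A_i] ≤ 1/20 < 1, the complement has P[∩ A_i^c] ≥ 1 − 1/20 = 19/20 > 0, so some outcome avoids every A_i.

30·p = 1/20 ≈ 0.05000; existence CERTIFIED by the union bound.


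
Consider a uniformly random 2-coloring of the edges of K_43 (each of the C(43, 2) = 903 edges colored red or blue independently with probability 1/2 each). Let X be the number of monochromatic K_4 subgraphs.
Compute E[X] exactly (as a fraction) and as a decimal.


Let X = Σ_S X_S over the C(43, 4) = 123410 subsets S of size 4, where X_S = 1 if the K_4 on S is monochromatic.
For a fixed S, the K_4 on S has C(4, 2) = 6 edges. P[all 6 edges red] = (1/2)^6, and likewise for blue, so P[monochromatic] = 2·(1/2)^6 = 2^{1 − 6} = 1/32.
By linearity of expectation: E[X] = C(43, 4) · 2^{1 − 6} = 123410 · 1/32 = 61705/16.
Numerically: E[X] ≈ 3856.562.

E[X] = C(43,4)·2^(1−C(4,2)) = 61705/16 ≈ 3856.562.


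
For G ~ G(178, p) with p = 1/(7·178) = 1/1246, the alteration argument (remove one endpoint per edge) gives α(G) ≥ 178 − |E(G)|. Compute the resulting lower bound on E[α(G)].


E[|E(G)|] = C(178, 2)·p = 15753 · (1/1246) = 177/14.
E[α(G)] ≥ n − E[|E(G)|] = 178 − 177/14 = 2315/14.
Numerically: ≈ 165.35714.
(This is only a lower bound; the true E[α(G)] may be larger.)

E[α(G)] ≥ 2315/14 ≈ 165.35714.


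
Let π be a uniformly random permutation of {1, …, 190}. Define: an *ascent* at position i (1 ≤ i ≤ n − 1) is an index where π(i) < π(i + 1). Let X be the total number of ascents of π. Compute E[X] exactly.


Write X = Σ X_I over i = 1, …, 189, with X_I the indicator of one ascent.
There are 189 indicators.
For each fixed i, the pair (π(i), π(i+1)) is a uniformly random ordered pair of distinct values from {1, …, 190}; by symmetry P[π(i) < π(i+1)] = 1/2.
By linearity: E[X] = 189 · (1/2) = (190 − 1) · (1/2) = 189/2 ≈ 94.50000.

E[X] = 189/2 = 94.50000.


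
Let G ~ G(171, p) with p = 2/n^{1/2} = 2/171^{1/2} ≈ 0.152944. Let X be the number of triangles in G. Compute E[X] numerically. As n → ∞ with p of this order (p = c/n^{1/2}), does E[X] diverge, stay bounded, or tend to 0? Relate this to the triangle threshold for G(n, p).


Number of potential triangles: C(171, 3) = 818805.
Each occurs with probability p³ ≈ (0.152944)³ ≈ 3.57763328e-03.
By linearity: E[X] = C(171, 3)·p³ ≈ 818805 · 3.57763328e-03 ≈ 2929.384015.
Since α = 1/2 < 1, p = c/n^{1/2} ≫ 1/n is above the triangle threshold p ~ 1/n. Asymptotically E[X] ~ (c³/6)·n^{3(1−α)} = (2³/6)·n^{1.5} → ∞; triangles are abundant w.h.p.

E[X] ≈ 2929.384015; in regime p = Θ(1/n^{1/2}) E[X] diverges (above the triangle threshold p ~ 1/n).


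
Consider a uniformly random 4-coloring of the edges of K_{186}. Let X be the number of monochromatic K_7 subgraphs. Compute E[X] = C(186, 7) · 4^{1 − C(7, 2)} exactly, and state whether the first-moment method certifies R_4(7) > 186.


E[X] = C(186, 7) · 4^{1 − 21} = 1363155866280 · 4^{−20} = 1363155866280/1099511627776.
As a reduced fraction: E[X] = 170394483285/137438953472 ≈ 1.2397830.
Is E[X] < 1? NO.
Since E[X] ≥ 1, the first-moment bound is inconclusive at n = 186; it does NOT by itself certify R_4(7) > 186.

E[X] = 170394483285/137438953472 ≈ 1.2397830; E[X] ≥ 1; first-moment method inconclusive here.


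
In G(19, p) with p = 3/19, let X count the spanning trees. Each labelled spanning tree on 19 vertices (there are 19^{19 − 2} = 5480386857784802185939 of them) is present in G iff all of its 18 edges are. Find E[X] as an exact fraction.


K_19 has 19^{19 − 2} = 5480386857784802185939 labelled spanning trees.
For each such spanning tree H, let X_H = 1 if all 18 edges of H are present in G. Then P[X_H = 1] = p^{18} = (3/19)^{18} = 387420489/104127350297911241532841.
By linearity of expectation: E[X] = Σ_H E[X_H] = 5480386857784802185939 · p^{18} = 5480386857784802185939 · 387420489/104127350297911241532841 = 387420489/19.
Numerically: E[X] ≈ 2.04e+07.

E[X] = 5480386857784802185939 · (3/19)^{18} = 387420489/19 ≈ 2.04e+07.


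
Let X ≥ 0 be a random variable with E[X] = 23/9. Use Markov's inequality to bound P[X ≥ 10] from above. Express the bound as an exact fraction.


μ = E[X] = 23/9, a = 10.
Markov: P[X ≥ 10] ≤ μ/a = (23/9)/10 = 23/90.
Numerically: ≈ 0.2556.
(Since a = 10 > μ = 2.5556, the bound 23/90 is < 1 and informative.)

P[X ≥ 10] ≤ 23/90 ≈ 0.2556.


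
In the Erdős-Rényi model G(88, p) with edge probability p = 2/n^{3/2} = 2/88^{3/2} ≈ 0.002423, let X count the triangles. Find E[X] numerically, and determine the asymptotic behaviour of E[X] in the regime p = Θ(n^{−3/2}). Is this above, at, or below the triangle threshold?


Number of potential triangles: C(88, 3) = 109736.
Each occurs with probability p³ ≈ (0.002423)³ ≈ 1.422060e-08.
By linearity: E[X] = C(88, 3)·p³ ≈ 109736 · 1.422060e-08 ≈ 0.0016.
Since α = 3/2 > 1, p = c/n^{3/2} = o(1/n) is below the triangle threshold p ~ 1/n. Asymptotically E[X] ~ (c³/6)·n^{3(1−α)} = (2³/6)·n^{-1.5} → 0, so by Markov's inequality G has no triangles w.h.p.

E[X] ≈ 0.0016; in regime p = Θ(1/n^{3/2}) E[X] tends to 0 (below the triangle threshold p ~ 1/n).


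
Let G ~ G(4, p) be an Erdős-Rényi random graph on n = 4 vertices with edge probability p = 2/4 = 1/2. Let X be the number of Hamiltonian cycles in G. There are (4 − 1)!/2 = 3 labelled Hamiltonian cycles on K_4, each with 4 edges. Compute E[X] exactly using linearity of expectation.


K_4 has (4 − 1)!/2 = 3 labelled Hamiltonian cycles.
For each such Hamiltonian cycle H, let X_H = 1 if all 4 edges of H are present in G. Then P[X_H = 1] = p^{4} = (1/2)^{4} = 1/16.
By linearity of expectation: E[X] = Σ_H E[X_H] = 3 · p^{4} = 3 · 1/16 = 3/16.
Numerically: E[X] ≈ 0.188.

E[X] = 3 · (1/2)^{4} = 3/16 ≈ 0.188.


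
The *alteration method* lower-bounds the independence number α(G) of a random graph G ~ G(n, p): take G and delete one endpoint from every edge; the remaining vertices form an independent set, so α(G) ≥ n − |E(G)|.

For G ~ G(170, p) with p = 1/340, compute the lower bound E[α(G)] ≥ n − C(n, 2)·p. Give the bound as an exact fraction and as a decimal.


E[|E(G)|] = C(170, 2)·p = 14365 · (1/340) = 169/4.
E[α(G)] ≥ n − E[|E(G)|] = 170 − 169/4 = 511/4.
Numerically: ≈ 127.750000.
(This is only a lower bound; the true E[α(G)] may be larger.)

E[α(G)] ≥ 511/4 ≈ 127.750000.


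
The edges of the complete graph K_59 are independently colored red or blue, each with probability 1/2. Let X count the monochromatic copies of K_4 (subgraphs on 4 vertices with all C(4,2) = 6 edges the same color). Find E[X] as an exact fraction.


Let X = Σ_S X_S over the C(59, 4) = 455126 subsets S of size 4, where X_S = 1 if the K_4 on S is monochromatic.
For a fixed S, the K_4 on S has C(4, 2) = 6 edges. P[all 6 edges red] = (1/2)^6, and likewise for blue, so P[monochromatic] = 2·(1/2)^6 = 2^{1 − 6} = 1/32.
By linearity: E[X] = C(59, 4) · 2^{1 − 6} = 455126 · 1/32 = 227563/16.
Numerically: E[X] ≈ 14222.6875.

E[X] = C(59,4)·2^(1−C(4,2)) = 227563/16 ≈ 14222.6875.


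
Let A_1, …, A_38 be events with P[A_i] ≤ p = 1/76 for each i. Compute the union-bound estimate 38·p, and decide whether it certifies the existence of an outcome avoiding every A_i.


Union bound: P[∪_{i=1}^{38} A_i] ≤ Σ_i P[A_i] ≤ 38·p = 38·(1/76) = 1/2.
Numerically: 1/2 ≈ 0.5000.
Is 1/2 < 1? YES.
Since P[∪ A_i] ≤ 1/2 < 1, the complement has P[∩ A_i^c] ≥ 1 − 1/2 = 1/2 > 0, so some outcome avoids every A_i.

38·p = 1/2 ≈ 0.5000; existence CERTIFIED by the union bound.


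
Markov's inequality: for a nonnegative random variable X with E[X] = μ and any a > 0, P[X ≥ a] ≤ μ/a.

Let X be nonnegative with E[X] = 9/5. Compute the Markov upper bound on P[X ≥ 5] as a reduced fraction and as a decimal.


μ = E[X] = 9/5, a = 5.
Markov: P[X ≥ 5] ≤ μ/a = (9/5)/5 = 9/25.
Numerically: ≈ 0.3600.
(Since a = 5 > μ = 1.8000, the bound 9/25 is < 1 and informative.)

P[X ≥ 5] ≤ 9/25 ≈ 0.3600.


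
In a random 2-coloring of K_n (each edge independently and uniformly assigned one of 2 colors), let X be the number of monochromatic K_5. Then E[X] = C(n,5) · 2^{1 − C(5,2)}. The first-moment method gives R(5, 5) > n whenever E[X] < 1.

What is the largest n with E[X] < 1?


We need C(n, 5) · 2^{1 − 10} < 1, i.e. C(n, 5) < 2^{10 − 1} = 512.
Check values of n near the boundary:
  n = 10: C(10, 5) = 252; 252 < 512? YES
  n = 11: C(11, 5) = 462; 462 < 512? YES
  n = 12: C(12, 5) = 792; 792 < 512? NO
  n = 13: C(13, 5) = 1287; 1287 < 512? NO
  n = 14: C(14, 5) = 2002; 2002 < 512? NO
The largest n with C(n, 5) < 512 is n = 11 (where E[X] = 231/256 ≈ 0.9023438). Hence R(5, 5) > 11, i.e. R(5, 5) ≥ 12.

Largest n = 11; hence R(5, 5) > 11.


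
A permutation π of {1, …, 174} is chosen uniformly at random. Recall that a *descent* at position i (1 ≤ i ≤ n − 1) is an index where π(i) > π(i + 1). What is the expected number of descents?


Write X = Σ X_I over i = 1, …, 173, with X_I the indicator of one descent.
There are 173 indicators.
For each fixed i, the pair (π(i), π(i+1)) is a uniformly random ordered pair of distinct values from {1, …, 174}; by symmetry P[π(i) > π(i+1)] = 1/2.
By linearity: E[X] = 173 · (1/2) = (174 − 1) · (1/2) = 173/2 ≈ 86.50000.

E[X] = 173/2 = 86.50000.


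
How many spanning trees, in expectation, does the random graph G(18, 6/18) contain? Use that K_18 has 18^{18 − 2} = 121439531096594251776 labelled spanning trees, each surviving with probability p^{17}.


K_18 has 18^{18 − 2} = 121439531096594251776 labelled spanning trees.
For each such spanning tree H, let X_H = 1 if all 17 edges of H are present in G. Then P[X_H = 1] = p^{17} = (1/3)^{17} = 1/129140163.
By linearity of expectation: E[X] = Σ_H E[X_H] = 121439531096594251776 · p^{17} = 121439531096594251776 · 1/129140163 = 940369969152.
Numerically: E[X] ≈ 9.4e+11.

E[X] = 121439531096594251776 · (1/3)^{17} = 940369969152 ≈ 9.4e+11.


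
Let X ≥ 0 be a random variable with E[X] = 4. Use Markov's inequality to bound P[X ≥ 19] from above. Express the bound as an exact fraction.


μ = E[X] = 4, a = 19.
Markov: P[X ≥ 19] ≤ μ/a = (4)/19 = 4/19.
Numerically: ≈ 0.211.
(Since a = 19 > μ = 4.000, the bound 4/19 is < 1 and informative.)

P[X ≥ 19] ≤ 4/19 ≈ 0.211.


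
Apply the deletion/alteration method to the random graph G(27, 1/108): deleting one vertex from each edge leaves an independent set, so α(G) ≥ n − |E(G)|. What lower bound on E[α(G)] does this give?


E[|E(G)|] = C(27, 2)·p = 351 · (1/108) = 13/4.
E[α(G)] ≥ n − E[|E(G)|] = 27 − 13/4 = 95/4.
Numerically: ≈ 23.75000.
(This is only a lower bound; the true E[α(G)] may be larger.)

E[α(G)] ≥ 95/4 ≈ 23.75000.


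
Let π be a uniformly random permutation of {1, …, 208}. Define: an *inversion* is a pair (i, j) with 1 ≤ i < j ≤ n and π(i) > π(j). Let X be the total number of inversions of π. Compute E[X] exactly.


Write X = Σ X_I over the C(208, 2) = 21528 pairs i < j, with X_I the indicator of one inversion.
There are 21528 indicators.
For each fixed pair i < j, the values π(i) and π(j) are two distinct elements of {1, …, 208} in uniformly random order; by symmetry P[π(i) > π(j)] = 1/2.
By linearity: E[X] = 21528 · (1/2) = C(208, 2) · (1/2) = 21528/2 = 10764 ≈ 10764.000000.

E[X] = 10764 = 10764.000000.


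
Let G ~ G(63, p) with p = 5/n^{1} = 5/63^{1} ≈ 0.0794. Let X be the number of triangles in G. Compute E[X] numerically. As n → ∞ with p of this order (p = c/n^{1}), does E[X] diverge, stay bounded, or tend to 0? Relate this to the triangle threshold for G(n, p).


Number of potential triangles: C(63, 3) = 39711.
Each occurs with probability p³ ≈ (0.0794)³ ≈ 4.99906e-04.
By linearity: E[X] = C(63, 3)·p³ ≈ 39711 · 4.99906e-04 ≈ 19.852.
Here α = 1, so p = 5/n is exactly at the triangle threshold p ~ 1/n. Asymptotically E[X] → c³/6 = 5³/6 = 125/6 ≈ 20.833, a bounded constant. In this regime the triangle count is asymptotically Poisson(c³/6).

E[X] ≈ 19.852; in regime p = Θ(1/n^{1}) E[X] stays bounded (at the triangle threshold p ~ 1/n).


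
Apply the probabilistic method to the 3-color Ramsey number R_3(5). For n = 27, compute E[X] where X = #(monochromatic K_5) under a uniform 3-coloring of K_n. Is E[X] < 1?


E[X] = C(27, 5) · 3^{1 − 10} = 80730 · 3^{−9} = 80730/19683.
As a reduced fraction: E[X] = 2990/729 ≈ 4.10151.
Is E[X] < 1? NO.
Since E[X] ≥ 1, the first-moment bound is inconclusive at n = 27; it does NOT by itself certify R_3(5) > 27.

E[X] = 2990/729 ≈ 4.10151; E[X] ≥ 1; first-moment method inconclusive here.


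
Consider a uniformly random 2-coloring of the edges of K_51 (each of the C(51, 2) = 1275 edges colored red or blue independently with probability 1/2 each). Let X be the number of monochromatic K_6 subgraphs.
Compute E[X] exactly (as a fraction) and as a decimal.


Let X = Σ_S X_S over the C(51, 6) = 18009460 subsets S of size 6, where X_S = 1 if the K_6 on S is monochromatic.
For a fixed S, the K_6 on S has C(6, 2) = 15 edges. P[all 15 edges red] = (1/2)^15, and likewise for blue, so P[monochromatic] = 2·(1/2)^15 = 2^{1 − 15} = 1/16384.
By linearity of expectation: E[X] = C(51, 6) · 2^{1 − 15} = 18009460 · 1/16384 = 4502365/4096.
Numerically: E[X] ≈ 1099.210.

E[X] = C(51,6)·2^(1−C(6,2)) = 4502365/4096 ≈ 1099.210.


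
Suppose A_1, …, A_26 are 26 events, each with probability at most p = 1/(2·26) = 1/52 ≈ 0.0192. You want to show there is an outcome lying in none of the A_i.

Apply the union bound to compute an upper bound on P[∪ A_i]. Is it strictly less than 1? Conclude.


Union bound: P[∪_{i=1}^{26} A_i] ≤ Σ_i P[A_i] ≤ 26·p = 26·(1/52) = 1/2.
Numerically: 1/2 ≈ 0.5000.
Is 1/2 < 1? YES.
Since P[∪ A_i] ≤ 1/2 < 1, the complement has P[∩ A_i^c] ≥ 1 − 1/2 = 1/2 > 0, so some outcome avoids every A_i.

26·p = 1/2 ≈ 0.5000; existence CERTIFIED by the union bound.


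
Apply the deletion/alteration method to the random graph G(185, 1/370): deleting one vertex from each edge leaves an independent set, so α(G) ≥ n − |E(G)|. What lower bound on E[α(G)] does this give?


E[|E(G)|] = C(185, 2)·p = 17020 · (1/370) = 46.
E[α(G)] ≥ n − E[|E(G)|] = 185 − 46 = 139.
Numerically: ≈ 139.00000.
(This is only a lower bound; the true E[α(G)] may be larger.)

E[α(G)] ≥ 139 ≈ 139.00000.


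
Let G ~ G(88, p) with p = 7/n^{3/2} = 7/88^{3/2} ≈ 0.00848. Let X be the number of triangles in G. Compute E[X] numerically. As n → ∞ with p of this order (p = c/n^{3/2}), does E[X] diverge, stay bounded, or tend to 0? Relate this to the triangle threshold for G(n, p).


Number of potential triangles: C(88, 3) = 109736.
Each occurs with probability p³ ≈ (0.00848)³ ≈ 6.09708e-07.
By linearity: E[X] = C(88, 3)·p³ ≈ 109736 · 6.09708e-07 ≈ 0.067.
Since α = 3/2 > 1, p = c/n^{3/2} = o(1/n) is below the triangle threshold p ~ 1/n. Asymptotically E[X] ~ (c³/6)·n^{3(1−α)} = (7³/6)·n^{-1.5} → 0, so by Markov's inequality G has no triangles w.h.p.

E[X] ≈ 0.067; in regime p = Θ(1/n^{3/2}) E[X] tends to 0 (below the triangle threshold p ~ 1/n).


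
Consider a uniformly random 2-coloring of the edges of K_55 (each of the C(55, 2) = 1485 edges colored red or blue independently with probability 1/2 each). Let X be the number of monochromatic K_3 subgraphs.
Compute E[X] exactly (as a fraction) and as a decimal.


Let X = Σ_S X_S over the C(55, 3) = 26235 subsets S of size 3, where X_S = 1 if the K_3 on S is monochromatic.
For a fixed S, the K_3 on S has C(3, 2) = 3 edges. P[all 3 edges red] = (1/2)^3, and likewise for blue, so P[monochromatic] = 2·(1/2)^3 = 2^{1 − 3} = 1/4.
By linearity: E[X] = C(55, 3) · 2^{1 − 3} = 26235 · 1/4 = 26235/4.
Numerically: E[X] ≈ 6558.750000.

E[X] = C(55,3)·2^(1−C(3,2)) = 26235/4 ≈ 6558.750000.


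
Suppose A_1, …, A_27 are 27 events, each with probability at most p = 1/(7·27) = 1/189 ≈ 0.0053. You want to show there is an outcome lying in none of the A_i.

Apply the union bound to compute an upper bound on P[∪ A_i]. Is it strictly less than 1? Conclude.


Union bound: P[∪_{i=1}^{27} A_i] ≤ Σ_i P[A_i] ≤ 27·p = 27·(1/189) = 1/7.
Numerically: 1/7 ≈ 0.1429.
Is 1/7 < 1? YES.
Since P[∪ A_i] ≤ 1/7 < 1, the complement has P[∩ A_i^c] ≥ 1 − 1/7 = 6/7 > 0, so some outcome avoids every A_i.

27·p = 1/7 ≈ 0.1429; existence CERTIFIED by the union bound.


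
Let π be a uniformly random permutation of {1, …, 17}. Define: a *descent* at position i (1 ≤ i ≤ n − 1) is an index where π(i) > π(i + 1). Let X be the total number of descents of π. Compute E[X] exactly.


Write X = Σ X_I over i = 1, …, 16, with X_I the indicator of one descent.
There are 16 indicators.
For each fixed i, the pair (π(i), π(i+1)) is a uniformly random ordered pair of distinct values from {1, …, 17}; by symmetry P[π(i) > π(i+1)] = 1/2.
By linearity: E[X] = 16 · (1/2) = (17 − 1) · (1/2) = 8 ≈ 8.000000.

E[X] = 8 = 8.000000.


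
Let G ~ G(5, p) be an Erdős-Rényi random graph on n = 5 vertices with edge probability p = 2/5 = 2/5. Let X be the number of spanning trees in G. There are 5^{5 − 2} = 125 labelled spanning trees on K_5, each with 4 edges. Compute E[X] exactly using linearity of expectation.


K_5 has 5^{5 − 2} = 125 labelled spanning trees.
For each such spanning tree H, let X_H = 1 if all 4 edges of H are present in G. Then P[X_H = 1] = p^{4} = (2/5)^{4} = 16/625.
Summing the indicators: E[X] = Σ_H E[X_H] = 125 · p^{4} = 125 · 16/625 = 16/5.
Numerically: E[X] ≈ 3.2.

E[X] = 125 · (2/5)^{4} = 16/5 ≈ 3.2.


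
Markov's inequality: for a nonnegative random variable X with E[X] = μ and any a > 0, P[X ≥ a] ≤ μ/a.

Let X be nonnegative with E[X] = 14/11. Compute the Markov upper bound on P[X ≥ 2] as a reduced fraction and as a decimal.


μ = E[X] = 14/11, a = 2.
Markov: P[X ≥ 2] ≤ μ/a = (14/11)/2 = 7/11.
Numerically: ≈ 0.6364.
(Since a = 2 > μ = 1.2727, the bound 7/11 is < 1 and informative.)

P[X ≥ 2] ≤ 7/11 ≈ 0.6364.


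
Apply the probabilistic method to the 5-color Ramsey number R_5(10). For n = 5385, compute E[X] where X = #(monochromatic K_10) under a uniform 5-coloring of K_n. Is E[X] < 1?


E[X] = C(5385, 10) · 5^{1 − 45} = 5603542957245638044321604098176 · 5^{−44} = 5603542957245638044321604098176/5684341886080801486968994140625.
As a reduced fraction: E[X] = 5603542957245638044321604098176/5684341886080801486968994140625 ≈ 0.9858.
Is E[X] < 1? YES.
Since E[X] < 1, there exists a 5-coloring of K_{5385} with no monochromatic K_10; hence R_5(10) > 5385.

E[X] = 5603542957245638044321604098176/5684341886080801486968994140625 ≈ 0.9858; E[X] < 1, so R_5(10) > 5385.


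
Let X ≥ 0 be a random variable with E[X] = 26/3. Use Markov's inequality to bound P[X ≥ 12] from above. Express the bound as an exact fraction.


μ = E[X] = 26/3, a = 12.
Markov: P[X ≥ 12] ≤ μ/a = (26/3)/12 = 13/18.
Numerically: ≈ 0.722222.
(Since a = 12 > μ = 8.666667, the bound 13/18 is < 1 and informative.)

P[X ≥ 12] ≤ 13/18 ≈ 0.722222.


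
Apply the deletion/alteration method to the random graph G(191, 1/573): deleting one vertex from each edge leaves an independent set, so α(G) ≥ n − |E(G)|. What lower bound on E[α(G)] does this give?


E[|E(G)|] = C(191, 2)·p = 18145 · (1/573) = 95/3.
E[α(G)] ≥ n − E[|E(G)|] = 191 − 95/3 = 478/3.
Numerically: ≈ 159.3333.
(This is only a lower bound; the true E[α(G)] may be larger.)

E[α(G)] ≥ 478/3 ≈ 159.3333.


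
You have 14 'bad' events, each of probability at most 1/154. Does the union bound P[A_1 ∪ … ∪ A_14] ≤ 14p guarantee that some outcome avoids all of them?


Union bound: P[∪_{i=1}^{14} A_i] ≤ Σ_i P[A_i] ≤ 14·p = 14·(1/154) = 1/11.
Numerically: 1/11 ≈ 0.091.
Is 1/11 < 1? YES.
Since P[∪ A_i] ≤ 1/11 < 1, the complement has P[∩ A_i^c] ≥ 1 − 1/11 = 10/11 > 0, so some outcome avoids every A_i.

14·p = 1/11 ≈ 0.091; existence CERTIFIED by the union bound.


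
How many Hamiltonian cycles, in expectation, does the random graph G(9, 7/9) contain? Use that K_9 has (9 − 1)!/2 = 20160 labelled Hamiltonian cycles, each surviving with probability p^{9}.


K_9 has (9 − 1)!/2 = 20160 labelled Hamiltonian cycles.
For each such Hamiltonian cycle H, let X_H = 1 if all 9 edges of H are present in G. Then P[X_H = 1] = p^{9} = (7/9)^{9} = 40353607/387420489.
By linearity of expectation: E[X] = Σ_H E[X_H] = 20160 · p^{9} = 20160 · 40353607/387420489 = 90392079680/43046721.
Numerically: E[X] ≈ 2099.9.

E[X] = 20160 · (7/9)^{9} = 90392079680/43046721 ≈ 2099.9.


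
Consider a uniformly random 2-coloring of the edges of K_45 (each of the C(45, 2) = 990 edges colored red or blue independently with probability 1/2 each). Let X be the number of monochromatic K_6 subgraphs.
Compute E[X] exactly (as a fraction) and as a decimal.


Let X = Σ_S X_S over the C(45, 6) = 8145060 subsets S of size 6, where X_S = 1 if the K_6 on S is monochromatic.
For a fixed S, the K_6 on S has C(6, 2) = 15 edges. P[all 15 edges red] = (1/2)^15, and likewise for blue, so P[monochromatic] = 2·(1/2)^15 = 2^{1 − 15} = 1/16384.
By linearity: E[X] = C(45, 6) · 2^{1 − 15} = 8145060 · 1/16384 = 2036265/4096.
Numerically: E[X] ≈ 497.13501.

E[X] = C(45,6)·2^(1−C(6,2)) = 2036265/4096 ≈ 497.13501.


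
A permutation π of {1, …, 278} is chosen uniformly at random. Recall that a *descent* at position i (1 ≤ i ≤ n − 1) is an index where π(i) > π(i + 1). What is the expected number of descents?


Write X = Σ X_I over i = 1, …, 277, with X_I the indicator of one descent.
There are 277 indicators.
For each fixed i, the pair (π(i), π(i+1)) is a uniformly random ordered pair of distinct values from {1, …, 278}; by symmetry P[π(i) > π(i+1)] = 1/2.
By linearity: E[X] = 277 · (1/2) = (278 − 1) · (1/2) = 277/2 ≈ 138.500.

E[X] = 277/2 = 138.500.


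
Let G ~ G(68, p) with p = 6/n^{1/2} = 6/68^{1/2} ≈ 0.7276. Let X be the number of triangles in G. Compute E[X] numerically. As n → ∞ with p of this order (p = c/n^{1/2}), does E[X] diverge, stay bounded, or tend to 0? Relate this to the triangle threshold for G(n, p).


Number of potential triangles: C(68, 3) = 50116.
Each occurs with probability p³ ≈ (0.7276)³ ≈ 3.852036e-01.
By linearity: E[X] = C(68, 3)·p³ ≈ 50116 · 3.852036e-01 ≈ 19304.8656.
Since α = 1/2 < 1, p = c/n^{1/2} ≫ 1/n is above the triangle threshold p ~ 1/n. Asymptotically E[X] ~ (c³/6)·n^{3(1−α)} = (6³/6)·n^{1.5} → ∞; triangles are abundant w.h.p.

E[X] ≈ 19304.8656; in regime p = Θ(1/n^{1/2}) E[X] diverges (above the triangle threshold p ~ 1/n).


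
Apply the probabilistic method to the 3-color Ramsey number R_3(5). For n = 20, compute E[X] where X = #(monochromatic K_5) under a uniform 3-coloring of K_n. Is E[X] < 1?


E[X] = C(20, 5) · 3^{1 − 10} = 15504 · 3^{−9} = 15504/19683.
As a reduced fraction: E[X] = 5168/6561 ≈ 0.7877.
Is E[X] < 1? YES.
Since E[X] < 1, there exists a 3-coloring of K_{20} with no monochromatic K_5; hence R_3(5) > 20.

E[X] = 5168/6561 ≈ 0.7877; E[X] < 1, so R_3(5) > 20.


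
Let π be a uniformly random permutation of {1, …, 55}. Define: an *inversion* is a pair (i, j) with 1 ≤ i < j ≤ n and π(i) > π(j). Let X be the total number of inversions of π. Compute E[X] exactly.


Write X = Σ X_I over the C(55, 2) = 1485 pairs i < j, with X_I the indicator of one inversion.
There are 1485 indicators.
For each fixed pair i < j, the values π(i) and π(j) are two distinct elements of {1, …, 55} in uniformly random order; by symmetry P[π(i) > π(j)] = 1/2.
By linearity: E[X] = 1485 · (1/2) = C(55, 2) · (1/2) = 1485/2 = 1485/2 ≈ 742.500.

E[X] = 1485/2 = 742.500.


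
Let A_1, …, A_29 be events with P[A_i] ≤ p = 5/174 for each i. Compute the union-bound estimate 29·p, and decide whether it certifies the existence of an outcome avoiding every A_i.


Union bound: P[∪_{i=1}^{29} A_i] ≤ Σ_i P[A_i] ≤ 29·p = 29·(5/174) = 5/6.
Numerically: 5/6 ≈ 0.8333333.
Is 5/6 < 1? YES.
Since P[∪ A_i] ≤ 5/6 < 1, the complement has P[∩ A_i^c] ≥ 1 − 5/6 = 1/6 > 0, so some outcome avoids every A_i.

29·p = 5/6 ≈ 0.8333333; existence CERTIFIED by the union bound.


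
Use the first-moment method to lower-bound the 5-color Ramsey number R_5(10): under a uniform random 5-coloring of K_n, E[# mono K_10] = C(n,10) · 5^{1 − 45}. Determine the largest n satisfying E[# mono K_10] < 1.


We need C(n, 10) · 5^{1 − 45} < 1, i.e. C(n, 10) < 5^{45 − 1} = 5684341886080801486968994140625.
Check values of n near the boundary:
  n = 5389: C(5389, 10) = 5645340767466558997768874792926; 5645340767466558997768874792926 < 5684341886080801486968994140625? YES
  n = 5390: C(5390, 10) = 5655833965919099070255434039753; 5655833965919099070255434039753 < 5684341886080801486968994140625? YES
  n = 5391: C(5391, 10) = 5666344714787188828795213697883; 5666344714787188828795213697883 < 5684341886080801486968994140625? YES
  n = 5392: C(5392, 10) = 5676873040158402483252283957448; 5676873040158402483252283957448 < 5684341886080801486968994140625? YES
  n = 5393: C(5393, 10) = 5687418968154238267170642278008; 5687418968154238267170642278008 < 5684341886080801486968994140625? NO
The largest n with C(n, 10) < 5684341886080801486968994140625 is n = 5392 (where E[X] = 5676873040158402483252283957448/5684341886080801486968994140625 ≈ 0.998686). Hence R_5(10) > 5392, i.e. R_5(10) ≥ 5393.

Largest n = 5392; hence R_5(10) > 5392.
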